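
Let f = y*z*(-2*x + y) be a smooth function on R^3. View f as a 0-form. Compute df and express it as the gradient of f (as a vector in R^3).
df = (-2*y*z) dx + (2*z*(-x + y)) dy + (y*(-2*x + y)) dz; grad f = (-2*y*z, 2*z*(-x + y), y*(-2*x + y))

For a 0-form f, d f = (∂f/∂x) dx + (∂f/∂y) dy + (∂f/∂z) dz. The components of the vector representation are exactly the entries of grad f in Cartesian coordinates:
  ∂f/∂x = -2*y*z
  ∂f/∂y = 2*z*(-x + y)
  ∂f/∂z = y*(-2*x + y).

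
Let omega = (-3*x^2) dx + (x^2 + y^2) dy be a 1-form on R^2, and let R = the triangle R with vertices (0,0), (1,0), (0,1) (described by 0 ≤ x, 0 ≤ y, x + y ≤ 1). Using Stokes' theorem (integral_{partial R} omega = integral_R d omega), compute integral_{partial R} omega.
integral_(partial R) omega = 1/3

Stokes: integral_partial_R omega = integral_R d omega with d omega = (∂Q/∂x - ∂P/∂y) dx ∧ dy.
  ∂Q/∂x = 2*x
  ∂P/∂y = 0
  integrand = ∂Q/∂x - ∂P/∂y = 2*x.
Integrating over R: integral_0^1 integral_0^{1-x} (2*x) dy dx = 1/3.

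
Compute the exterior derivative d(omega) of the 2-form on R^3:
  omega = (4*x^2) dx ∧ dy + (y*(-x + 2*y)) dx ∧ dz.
d(omega) = (x - 4*y) dx ∧ dy ∧ dz

For a 2-form omega = sum_{i<j} g_{ij} dx_i ∧ dx_j, the exterior derivative is
  d(omega) = sum_{i<j} d(g_{ij}) ∧ dx_i ∧ dx_j = sum_{i<j, k} (∂g_{ij}/∂x_k) dx_k ∧ dx_i ∧ dx_j.
Expand each term, using dx_k ∧ dx_i ∧ dx_j = sgn(permutation) dx_{(a)} ∧ dx_{(b)} ∧ dx_{(c)} with (a < b < c) sorted:
  d(y*(-x + 2*y)) includes (∂/∂y)(y*(-x + 2*y)) dy = (-x + 4*y) dy, which multiplied by dx ∧ dz gives (x - 4*y) dx ∧ dy ∧ dz
Collecting like 3-forms: d(omega) = (x - 4*y) dx ∧ dy ∧ dz.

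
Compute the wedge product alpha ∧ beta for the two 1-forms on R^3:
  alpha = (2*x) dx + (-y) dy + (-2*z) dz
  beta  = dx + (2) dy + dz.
alpha ∧ beta = (4*x + y) dx ∧ dy + (2*x + 2*z) dx ∧ dz + (-y + 4*z) dy ∧ dz

Distribute the wedge, using dx_i ∧ dx_j = -dx_j ∧ dx_i and dx_i ∧ dx_i = 0. For each pair (i, j) with i < j, the coefficient of dx_i ∧ dx_j in alpha ∧ beta is (alpha_i * beta_j - alpha_j * beta_i). Collecting: alpha ∧ beta = (4*x + y) dx ∧ dy + (2*x + 2*z) dx ∧ dz + (-y + 4*z) dy ∧ dz.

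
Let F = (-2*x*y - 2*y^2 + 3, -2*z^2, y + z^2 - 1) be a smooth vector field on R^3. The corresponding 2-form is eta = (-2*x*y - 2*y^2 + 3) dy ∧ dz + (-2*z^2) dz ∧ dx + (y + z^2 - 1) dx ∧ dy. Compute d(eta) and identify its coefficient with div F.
d(eta) = (-2*y + 2*z) dx ∧ dy ∧ dz; div F = -2*y + 2*z

For a 2-form in R^3 of the form above, applying d gives a 3-form with coefficient ∂P/∂x + ∂Q/∂y + ∂R/∂z:
  ∂P/∂x = -2*y
  ∂Q/∂y = 0
  ∂R/∂z = 2*z
Sum = -2*y + 2*z, which is exactly div F.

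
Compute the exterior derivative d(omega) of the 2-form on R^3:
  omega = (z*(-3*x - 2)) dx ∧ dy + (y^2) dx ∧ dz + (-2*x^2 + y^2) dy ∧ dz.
d(omega) = (-7*x - 2*y - 2) dx ∧ dy ∧ dz

For a 2-form omega = sum_{i<j} g_{ij} dx_i ∧ dx_j, the exterior derivative is
  d(omega) = sum_{i<j} d(g_{ij}) ∧ dx_i ∧ dx_j = sum_{i<j, k} (∂g_{ij}/∂x_k) dx_k ∧ dx_i ∧ dx_j.
Expand each term, using dx_k ∧ dx_i ∧ dx_j = sgn(permutation) dx_{(a)} ∧ dx_{(b)} ∧ dx_{(c)} with (a < b < c) sorted:
  d(z*(-3*x - 2)) includes (∂/∂z)(z*(-3*x - 2)) dz = (-3*x - 2) dz, which multiplied by dx ∧ dy gives (-3*x - 2) dx ∧ dy ∧ dz
  d(y^2) includes (∂/∂y)(y^2) dy = (2*y) dy, which multiplied by dx ∧ dz gives (-2*y) dx ∧ dy ∧ dz
  d(-2*x^2 + y^2) includes (∂/∂x)(-2*x^2 + y^2) dx = (-4*x) dx, which multiplied by dy ∧ dz gives (-4*x) dx ∧ dy ∧ dz
Collecting like 3-forms: d(omega) = (-7*x - 2*y - 2) dx ∧ dy ∧ dz.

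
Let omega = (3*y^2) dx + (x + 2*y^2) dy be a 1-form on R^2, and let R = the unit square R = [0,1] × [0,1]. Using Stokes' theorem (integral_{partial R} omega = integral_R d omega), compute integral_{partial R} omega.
integral_(partial R) omega = -2

Stokes: integral_partial_R omega = integral_R d omega with d omega = (∂Q/∂x - ∂P/∂y) dx ∧ dy.
  ∂Q/∂x = 1
  ∂P/∂y = 6*y
  integrand = ∂Q/∂x - ∂P/∂y = 1 - 6*y.
Integrating over R: integral_0^1 integral_0^1 (1 - 6*y) dx dy = -2.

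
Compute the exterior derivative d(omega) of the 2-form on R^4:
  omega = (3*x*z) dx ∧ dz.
d(omega) = 0

For a 2-form omega = sum_{i<j} g_{ij} dx_i ∧ dx_j, the exterior derivative is
  d(omega) = sum_{i<j} d(g_{ij}) ∧ dx_i ∧ dx_j = sum_{i<j, k} (∂g_{ij}/∂x_k) dx_k ∧ dx_i ∧ dx_j.
Expand each term, using dx_k ∧ dx_i ∧ dx_j = sgn(permutation) dx_{(a)} ∧ dx_{(b)} ∧ dx_{(c)} with (a < b < c) sorted:

Collecting like 3-forms: d(omega) = 0.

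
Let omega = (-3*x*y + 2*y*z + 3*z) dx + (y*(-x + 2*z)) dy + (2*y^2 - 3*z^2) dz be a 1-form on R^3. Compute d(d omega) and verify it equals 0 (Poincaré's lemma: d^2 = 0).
d(d omega) = 0

Step 1: d omega = sum_{i<j} (∂f_j/∂x_i - ∂f_i/∂x_j) dx_i ∧ dx_j:
  coeff of dx ∧ dy: 3*x - y - 2*z
  coeff of dx ∧ dz: -2*y - 3
  coeff of dy ∧ dz: 2*y
Step 2: Apply d again to each 2-form coefficient. The only possible 3-form in R^3 is dx ∧ dy ∧ dz, with coefficient
  ∂(coeff of dy∧dz)/∂x - ∂(coeff of dx∧dz)/∂y + ∂(coeff of dx∧dy)/∂z
  = ∂/∂x (2*y) - ∂/∂y (-2*y - 3) + ∂/∂z (3*x - y - 2*z).
Each of these terms simplifies to sums of mixed partials that cancel in pairs. The result is 0 (by equality of mixed partials for smooth functions — Schwarz / Clairaut).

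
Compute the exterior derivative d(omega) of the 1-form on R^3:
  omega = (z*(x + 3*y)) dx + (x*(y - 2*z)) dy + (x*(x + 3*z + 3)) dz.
d(omega) = (y - 5*z) dx ∧ dy + (x - 3*y + 3*z + 3) dx ∧ dz + (2*x) dy ∧ dz

For a 1-form omega = sum_i f_i dx_i, the exterior derivative is
  d(omega) = sum_{i < j} (∂f_j/∂x_i - ∂f_i/∂x_j) dx_i ∧ dx_j.
  coefficient of dx ∧ dy: ∂f_2/∂x - ∂f_1/∂y = ∂(x*(y - 2*z))/∂x - ∂(z*(x + 3*y))/∂y = y - 5*z
  coefficient of dx ∧ dz: ∂f_3/∂x - ∂f_1/∂z = ∂(x*(x + 3*z + 3))/∂x - ∂(z*(x + 3*y))/∂z = x - 3*y + 3*z + 3
  coefficient of dy ∧ dz: ∂f_3/∂y - ∂f_2/∂z = ∂(x*(x + 3*z + 3))/∂y - ∂(x*(y - 2*z))/∂z = 2*x
Assembling: d(omega) = (y - 5*z) dx ∧ dy + (x - 3*y + 3*z + 3) dx ∧ dz + (2*x) dy ∧ dz.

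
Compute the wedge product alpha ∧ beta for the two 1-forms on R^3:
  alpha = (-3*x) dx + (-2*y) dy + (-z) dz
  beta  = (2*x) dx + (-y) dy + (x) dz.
alpha ∧ beta = (7*x*y) dx ∧ dy + (x*(-3*x + 2*z)) dx ∧ dz + (-y*(2*x + z)) dy ∧ dz

Distribute the wedge, using dx_i ∧ dx_j = -dx_j ∧ dx_i and dx_i ∧ dx_i = 0. For each pair (i, j) with i < j, the coefficient of dx_i ∧ dx_j in alpha ∧ beta is (alpha_i * beta_j - alpha_j * beta_i). Collecting: alpha ∧ beta = (7*x*y) dx ∧ dy + (x*(-3*x + 2*z)) dx ∧ dz + (-y*(2*x + z)) dy ∧ dz.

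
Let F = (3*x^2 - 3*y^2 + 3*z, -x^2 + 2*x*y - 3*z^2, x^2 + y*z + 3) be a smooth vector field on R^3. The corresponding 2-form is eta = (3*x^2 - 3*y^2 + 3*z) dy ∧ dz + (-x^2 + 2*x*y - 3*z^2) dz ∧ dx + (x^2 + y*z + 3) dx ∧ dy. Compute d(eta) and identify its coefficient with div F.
d(eta) = (8*x + y) dx ∧ dy ∧ dz; div F = 8*x + y

For a 2-form in R^3 of the form above, applying d gives a 3-form with coefficient ∂P/∂x + ∂Q/∂y + ∂R/∂z:
  ∂P/∂x = 6*x
  ∂Q/∂y = 2*x
  ∂R/∂z = y
Sum = 8*x + y, which is exactly div F.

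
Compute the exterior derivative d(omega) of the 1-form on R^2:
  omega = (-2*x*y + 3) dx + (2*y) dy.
d(omega) = (2*x) dx ∧ dy

For a 1-form omega = sum_i f_i dx_i, the exterior derivative is
  d(omega) = sum_{i < j} (∂f_j/∂x_i - ∂f_i/∂x_j) dx_i ∧ dx_j.
  coefficient of dx ∧ dy: ∂f_2/∂x - ∂f_1/∂y = ∂(2*y)/∂x - ∂(-2*x*y + 3)/∂y = 2*x
Assembling: d(omega) = (2*x) dx ∧ dy.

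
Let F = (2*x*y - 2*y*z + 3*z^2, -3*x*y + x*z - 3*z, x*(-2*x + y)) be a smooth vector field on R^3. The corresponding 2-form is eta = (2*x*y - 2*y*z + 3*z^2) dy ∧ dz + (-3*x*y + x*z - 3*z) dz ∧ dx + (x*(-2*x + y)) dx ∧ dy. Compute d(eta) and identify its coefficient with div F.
d(eta) = (-3*x + 2*y) dx ∧ dy ∧ dz; div F = -3*x + 2*y

For a 2-form in R^3 of the form above, applying d gives a 3-form with coefficient ∂P/∂x + ∂Q/∂y + ∂R/∂z:
  ∂P/∂x = 2*y
  ∂Q/∂y = -3*x
  ∂R/∂z = 0
Sum = -3*x + 2*y, which is exactly div F.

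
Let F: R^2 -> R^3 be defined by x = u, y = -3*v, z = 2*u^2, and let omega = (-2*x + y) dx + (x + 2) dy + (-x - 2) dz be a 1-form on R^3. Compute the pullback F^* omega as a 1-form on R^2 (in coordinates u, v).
F^* omega = (-4*u^2 - 10*u - 3*v) du + (-3*u - 6) dv

Using F^*(f dg) = (f ∘ F) d(g ∘ F), substitute each coordinate x_i by F_i(u, v) in f_i, and replace dx_i by d F_i = (∂F_i/∂u) du + (∂F_i/∂v) dv.
  For the x component: f_1(F) = -2*u - 3*v; d F_1 = (1) du + (0) dv
  For the y component: f_2(F) = u + 2; d F_2 = (0) du + (-3) dv
  For the z component: f_3(F) = -u - 2; d F_3 = (4*u) du + (0) dv
Combining and collecting du, dv coefficients:
  coeff of du: -4*u^2 - 10*u - 3*v
  coeff of dv: -3*u - 6
F^* omega = (-4*u^2 - 10*u - 3*v) du + (-3*u - 6) dv.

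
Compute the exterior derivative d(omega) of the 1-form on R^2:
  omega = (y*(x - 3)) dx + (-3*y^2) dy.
d(omega) = (3 - x) dx ∧ dy

For a 1-form omega = sum_i f_i dx_i, the exterior derivative is
  d(omega) = sum_{i < j} (∂f_j/∂x_i - ∂f_i/∂x_j) dx_i ∧ dx_j.
  coefficient of dx ∧ dy: ∂f_2/∂x - ∂f_1/∂y = ∂(-3*y^2)/∂x - ∂(y*(x - 3))/∂y = 3 - x
Assembling: d(omega) = (3 - x) dx ∧ dy.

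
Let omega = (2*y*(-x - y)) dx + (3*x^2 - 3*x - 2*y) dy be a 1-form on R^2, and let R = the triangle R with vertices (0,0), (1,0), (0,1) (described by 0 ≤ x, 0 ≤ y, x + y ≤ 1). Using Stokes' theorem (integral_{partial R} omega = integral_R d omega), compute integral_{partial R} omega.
integral_(partial R) omega = 1/2

Stokes: integral_partial_R omega = integral_R d omega with d omega = (∂Q/∂x - ∂P/∂y) dx ∧ dy.
  ∂Q/∂x = 6*x - 3
  ∂P/∂y = -2*x - 4*y
  integrand = ∂Q/∂x - ∂P/∂y = 8*x + 4*y - 3.
Integrating over R: integral_0^1 integral_0^{1-x} (8*x + 4*y - 3) dy dx = 1/2.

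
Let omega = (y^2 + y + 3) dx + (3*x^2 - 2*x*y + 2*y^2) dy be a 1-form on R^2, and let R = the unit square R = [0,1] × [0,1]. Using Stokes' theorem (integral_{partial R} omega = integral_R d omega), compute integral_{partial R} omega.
integral_(partial R) omega = 0

Stokes: integral_partial_R omega = integral_R d omega with d omega = (∂Q/∂x - ∂P/∂y) dx ∧ dy.
  ∂Q/∂x = 6*x - 2*y
  ∂P/∂y = 2*y + 1
  integrand = ∂Q/∂x - ∂P/∂y = 6*x - 4*y - 1.
Integrating over R: integral_0^1 integral_0^1 (6*x - 4*y - 1) dx dy = 0.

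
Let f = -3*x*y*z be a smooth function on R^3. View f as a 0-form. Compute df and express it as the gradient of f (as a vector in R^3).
df = (-3*y*z) dx + (-3*x*z) dy + (-3*x*y) dz; grad f = (-3*y*z, -3*x*z, -3*x*y)

For a 0-form f, d f = (∂f/∂x) dx + (∂f/∂y) dy + (∂f/∂z) dz. The components of the vector representation are exactly the entries of grad f in Cartesian coordinates:
  ∂f/∂x = -3*y*z
  ∂f/∂y = -3*x*z
  ∂f/∂z = -3*x*y.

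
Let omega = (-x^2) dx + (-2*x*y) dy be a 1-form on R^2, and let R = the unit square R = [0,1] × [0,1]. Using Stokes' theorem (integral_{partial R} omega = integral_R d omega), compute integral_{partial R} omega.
integral_(partial R) omega = -1

Stokes: integral_partial_R omega = integral_R d omega with d omega = (∂Q/∂x - ∂P/∂y) dx ∧ dy.
  ∂Q/∂x = -2*y
  ∂P/∂y = 0
  integrand = ∂Q/∂x - ∂P/∂y = -2*y.
Integrating over R: integral_0^1 integral_0^1 (-2*y) dx dy = -1.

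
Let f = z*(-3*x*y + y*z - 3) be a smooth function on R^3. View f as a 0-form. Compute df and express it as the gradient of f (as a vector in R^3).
df = (-3*y*z) dx + (z*(-3*x + z)) dy + (-3*x*y + 2*y*z - 3) dz; grad f = (-3*y*z, z*(-3*x + z), -3*x*y + 2*y*z - 3)

For a 0-form f, d f = (∂f/∂x) dx + (∂f/∂y) dy + (∂f/∂z) dz. The components of the vector representation are exactly the entries of grad f in Cartesian coordinates:
  ∂f/∂x = -3*y*z
  ∂f/∂y = z*(-3*x + z)
  ∂f/∂z = -3*x*y + 2*y*z - 3.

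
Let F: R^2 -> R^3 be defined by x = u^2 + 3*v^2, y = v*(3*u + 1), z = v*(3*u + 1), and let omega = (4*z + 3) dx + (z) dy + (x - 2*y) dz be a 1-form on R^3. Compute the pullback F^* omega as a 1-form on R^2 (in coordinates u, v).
F^* omega = (27*u^2*v - 9*u*v^2 + 8*u*v + 6*u + 9*v^3 - 3*v^2) du + (3*u^3 - 9*u^2*v + u^2 + 81*u*v^2 - 6*u*v + 27*v^2 + 17*v) dv

Using F^*(f dg) = (f ∘ F) d(g ∘ F), substitute each coordinate x_i by F_i(u, v) in f_i, and replace dx_i by d F_i = (∂F_i/∂u) du + (∂F_i/∂v) dv.
  For the x component: f_1(F) = 12*u*v + 4*v + 3; d F_1 = (2*u) du + (6*v) dv
  For the y component: f_2(F) = v*(3*u + 1); d F_2 = (3*v) du + (3*u + 1) dv
  For the z component: f_3(F) = u^2 - 6*u*v + 3*v^2 - 2*v; d F_3 = (3*v) du + (3*u + 1) dv
Combining and collecting du, dv coefficients:
  coeff of du: 27*u^2*v - 9*u*v^2 + 8*u*v + 6*u + 9*v^3 - 3*v^2
  coeff of dv: 3*u^3 - 9*u^2*v + u^2 + 81*u*v^2 - 6*u*v + 27*v^2 + 17*v
F^* omega = (27*u^2*v - 9*u*v^2 + 8*u*v + 6*u + 9*v^3 - 3*v^2) du + (3*u^3 - 9*u^2*v + u^2 + 81*u*v^2 - 6*u*v + 27*v^2 + 17*v) dv.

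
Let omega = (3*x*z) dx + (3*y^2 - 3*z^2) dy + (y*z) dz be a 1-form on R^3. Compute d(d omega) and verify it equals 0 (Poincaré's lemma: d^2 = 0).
d(d omega) = 0

Step 1: d omega = sum_{i<j} (∂f_j/∂x_i - ∂f_i/∂x_j) dx_i ∧ dx_j:
  coeff of dx ∧ dy: 0
  coeff of dx ∧ dz: -3*x
  coeff of dy ∧ dz: 7*z
Step 2: Apply d again to each 2-form coefficient. The only possible 3-form in R^3 is dx ∧ dy ∧ dz, with coefficient
  ∂(coeff of dy∧dz)/∂x - ∂(coeff of dx∧dz)/∂y + ∂(coeff of dx∧dy)/∂z
  = ∂/∂x (7*z) - ∂/∂y (-3*x) + ∂/∂z (0).
Each of these terms simplifies to sums of mixed partials that cancel in pairs. The result is 0 (by equality of mixed partials for smooth functions — Schwarz / Clairaut).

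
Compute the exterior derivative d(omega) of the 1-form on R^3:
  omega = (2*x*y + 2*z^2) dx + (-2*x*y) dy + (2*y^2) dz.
d(omega) = (-2*x - 2*y) dx ∧ dy + (-4*z) dx ∧ dz + (4*y) dy ∧ dz

For a 1-form omega = sum_i f_i dx_i, the exterior derivative is
  d(omega) = sum_{i < j} (∂f_j/∂x_i - ∂f_i/∂x_j) dx_i ∧ dx_j.
  coefficient of dx ∧ dy: ∂f_2/∂x - ∂f_1/∂y = ∂(-2*x*y)/∂x - ∂(2*x*y + 2*z^2)/∂y = -2*x - 2*y
  coefficient of dx ∧ dz: ∂f_3/∂x - ∂f_1/∂z = ∂(2*y^2)/∂x - ∂(2*x*y + 2*z^2)/∂z = -4*z
  coefficient of dy ∧ dz: ∂f_3/∂y - ∂f_2/∂z = ∂(2*y^2)/∂y - ∂(-2*x*y)/∂z = 4*y
Assembling: d(omega) = (-2*x - 2*y) dx ∧ dy + (-4*z) dx ∧ dz + (4*y) dy ∧ dz.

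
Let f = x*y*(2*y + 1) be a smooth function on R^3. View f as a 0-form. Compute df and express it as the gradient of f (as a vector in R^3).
df = (y*(2*y + 1)) dx + (x*(4*y + 1)) dy + (0) dz; grad f = (y*(2*y + 1), x*(4*y + 1), 0)

For a 0-form f, d f = (∂f/∂x) dx + (∂f/∂y) dy + (∂f/∂z) dz. The components of the vector representation are exactly the entries of grad f in Cartesian coordinates:
  ∂f/∂x = y*(2*y + 1)
  ∂f/∂y = x*(4*y + 1)
  ∂f/∂z = 0.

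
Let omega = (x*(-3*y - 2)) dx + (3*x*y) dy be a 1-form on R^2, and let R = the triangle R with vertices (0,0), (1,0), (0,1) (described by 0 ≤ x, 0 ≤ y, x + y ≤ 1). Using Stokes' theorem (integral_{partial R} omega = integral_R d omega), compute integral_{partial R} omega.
integral_(partial R) omega = 1

Stokes: integral_partial_R omega = integral_R d omega with d omega = (∂Q/∂x - ∂P/∂y) dx ∧ dy.
  ∂Q/∂x = 3*y
  ∂P/∂y = -3*x
  integrand = ∂Q/∂x - ∂P/∂y = 3*x + 3*y.
Integrating over R: integral_0^1 integral_0^{1-x} (3*x + 3*y) dy dx = 1.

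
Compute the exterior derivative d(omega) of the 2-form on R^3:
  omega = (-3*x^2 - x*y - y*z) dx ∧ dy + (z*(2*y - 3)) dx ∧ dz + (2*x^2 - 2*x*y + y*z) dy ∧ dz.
d(omega) = (4*x - 3*y - 2*z) dx ∧ dy ∧ dz

For a 2-form omega = sum_{i<j} g_{ij} dx_i ∧ dx_j, the exterior derivative is
  d(omega) = sum_{i<j} d(g_{ij}) ∧ dx_i ∧ dx_j = sum_{i<j, k} (∂g_{ij}/∂x_k) dx_k ∧ dx_i ∧ dx_j.
Expand each term, using dx_k ∧ dx_i ∧ dx_j = sgn(permutation) dx_{(a)} ∧ dx_{(b)} ∧ dx_{(c)} with (a < b < c) sorted:
  d(-3*x^2 - x*y - y*z) includes (∂/∂z)(-3*x^2 - x*y - y*z) dz = (-y) dz, which multiplied by dx ∧ dy gives (-y) dx ∧ dy ∧ dz
  d(z*(2*y - 3)) includes (∂/∂y)(z*(2*y - 3)) dy = (2*z) dy, which multiplied by dx ∧ dz gives (-2*z) dx ∧ dy ∧ dz
  d(2*x^2 - 2*x*y + y*z) includes (∂/∂x)(2*x^2 - 2*x*y + y*z) dx = (4*x - 2*y) dx, which multiplied by dy ∧ dz gives (4*x - 2*y) dx ∧ dy ∧ dz
Collecting like 3-forms: d(omega) = (4*x - 3*y - 2*z) dx ∧ dy ∧ dz.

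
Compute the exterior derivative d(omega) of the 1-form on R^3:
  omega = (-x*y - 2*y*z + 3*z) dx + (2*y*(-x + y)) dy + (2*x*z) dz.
d(omega) = (x - 2*y + 2*z) dx ∧ dy + (2*y + 2*z - 3) dx ∧ dz

For a 1-form omega = sum_i f_i dx_i, the exterior derivative is
  d(omega) = sum_{i < j} (∂f_j/∂x_i - ∂f_i/∂x_j) dx_i ∧ dx_j.
  coefficient of dx ∧ dy: ∂f_2/∂x - ∂f_1/∂y = ∂(2*y*(-x + y))/∂x - ∂(-x*y - 2*y*z + 3*z)/∂y = x - 2*y + 2*z
  coefficient of dx ∧ dz: ∂f_3/∂x - ∂f_1/∂z = ∂(2*x*z)/∂x - ∂(-x*y - 2*y*z + 3*z)/∂z = 2*y + 2*z - 3
Assembling: d(omega) = (x - 2*y + 2*z) dx ∧ dy + (2*y + 2*z - 3) dx ∧ dz.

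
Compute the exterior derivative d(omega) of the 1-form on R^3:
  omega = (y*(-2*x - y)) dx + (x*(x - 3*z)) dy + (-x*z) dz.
d(omega) = (4*x + 2*y - 3*z) dx ∧ dy + (-z) dx ∧ dz + (3*x) dy ∧ dz

For a 1-form omega = sum_i f_i dx_i, the exterior derivative is
  d(omega) = sum_{i < j} (∂f_j/∂x_i - ∂f_i/∂x_j) dx_i ∧ dx_j.
  coefficient of dx ∧ dy: ∂f_2/∂x - ∂f_1/∂y = ∂(x*(x - 3*z))/∂x - ∂(y*(-2*x - y))/∂y = 4*x + 2*y - 3*z
  coefficient of dx ∧ dz: ∂f_3/∂x - ∂f_1/∂z = ∂(-x*z)/∂x - ∂(y*(-2*x - y))/∂z = -z
  coefficient of dy ∧ dz: ∂f_3/∂y - ∂f_2/∂z = ∂(-x*z)/∂y - ∂(x*(x - 3*z))/∂z = 3*x
Assembling: d(omega) = (4*x + 2*y - 3*z) dx ∧ dy + (-z) dx ∧ dz + (3*x) dy ∧ dz.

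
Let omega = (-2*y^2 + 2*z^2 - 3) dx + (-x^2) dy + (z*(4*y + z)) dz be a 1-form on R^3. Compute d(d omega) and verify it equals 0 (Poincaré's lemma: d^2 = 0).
d(d omega) = 0

Step 1: d omega = sum_{i<j} (∂f_j/∂x_i - ∂f_i/∂x_j) dx_i ∧ dx_j:
  coeff of dx ∧ dy: -2*x + 4*y
  coeff of dx ∧ dz: -4*z
  coeff of dy ∧ dz: 4*z
Step 2: Apply d again to each 2-form coefficient. The only possible 3-form in R^3 is dx ∧ dy ∧ dz, with coefficient
  ∂(coeff of dy∧dz)/∂x - ∂(coeff of dx∧dz)/∂y + ∂(coeff of dx∧dy)/∂z
  = ∂/∂x (4*z) - ∂/∂y (-4*z) + ∂/∂z (-2*x + 4*y).
Each of these terms simplifies to sums of mixed partials that cancel in pairs. The result is 0 (by equality of mixed partials for smooth functions — Schwarz / Clairaut).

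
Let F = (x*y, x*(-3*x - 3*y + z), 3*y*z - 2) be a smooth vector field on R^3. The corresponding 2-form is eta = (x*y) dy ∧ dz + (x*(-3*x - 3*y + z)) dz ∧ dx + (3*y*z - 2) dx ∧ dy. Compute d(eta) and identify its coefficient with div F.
d(eta) = (-3*x + 4*y) dx ∧ dy ∧ dz; div F = -3*x + 4*y

For a 2-form in R^3 of the form above, applying d gives a 3-form with coefficient ∂P/∂x + ∂Q/∂y + ∂R/∂z:
  ∂P/∂x = y
  ∂Q/∂y = -3*x
  ∂R/∂z = 3*y
Sum = -3*x + 4*y, which is exactly div F.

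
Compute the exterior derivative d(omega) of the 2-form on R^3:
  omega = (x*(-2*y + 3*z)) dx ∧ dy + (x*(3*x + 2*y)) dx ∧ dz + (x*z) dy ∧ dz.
d(omega) = (x + z) dx ∧ dy ∧ dz

For a 2-form omega = sum_{i<j} g_{ij} dx_i ∧ dx_j, the exterior derivative is
  d(omega) = sum_{i<j} d(g_{ij}) ∧ dx_i ∧ dx_j = sum_{i<j, k} (∂g_{ij}/∂x_k) dx_k ∧ dx_i ∧ dx_j.
Expand each term, using dx_k ∧ dx_i ∧ dx_j = sgn(permutation) dx_{(a)} ∧ dx_{(b)} ∧ dx_{(c)} with (a < b < c) sorted:
  d(x*(-2*y + 3*z)) includes (∂/∂z)(x*(-2*y + 3*z)) dz = (3*x) dz, which multiplied by dx ∧ dy gives (3*x) dx ∧ dy ∧ dz
  d(x*(3*x + 2*y)) includes (∂/∂y)(x*(3*x + 2*y)) dy = (2*x) dy, which multiplied by dx ∧ dz gives (-2*x) dx ∧ dy ∧ dz
  d(x*z) includes (∂/∂x)(x*z) dx = (z) dx, which multiplied by dy ∧ dz gives (z) dx ∧ dy ∧ dz
Collecting like 3-forms: d(omega) = (x + z) dx ∧ dy ∧ dz.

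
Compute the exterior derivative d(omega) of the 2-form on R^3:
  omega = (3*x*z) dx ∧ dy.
d(omega) = (3*x) dx ∧ dy ∧ dz

For a 2-form omega = sum_{i<j} g_{ij} dx_i ∧ dx_j, the exterior derivative is
  d(omega) = sum_{i<j} d(g_{ij}) ∧ dx_i ∧ dx_j = sum_{i<j, k} (∂g_{ij}/∂x_k) dx_k ∧ dx_i ∧ dx_j.
Expand each term, using dx_k ∧ dx_i ∧ dx_j = sgn(permutation) dx_{(a)} ∧ dx_{(b)} ∧ dx_{(c)} with (a < b < c) sorted:
  d(3*x*z) includes (∂/∂z)(3*x*z) dz = (3*x) dz, which multiplied by dx ∧ dy gives (3*x) dx ∧ dy ∧ dz
Collecting like 3-forms: d(omega) = (3*x) dx ∧ dy ∧ dz.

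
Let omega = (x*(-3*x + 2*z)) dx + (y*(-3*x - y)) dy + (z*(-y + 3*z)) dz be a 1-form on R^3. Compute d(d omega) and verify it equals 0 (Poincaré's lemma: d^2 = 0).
d(d omega) = 0

Step 1: d omega = sum_{i<j} (∂f_j/∂x_i - ∂f_i/∂x_j) dx_i ∧ dx_j:
  coeff of dx ∧ dy: -3*y
  coeff of dx ∧ dz: -2*x
  coeff of dy ∧ dz: -z
Step 2: Apply d again to each 2-form coefficient. The only possible 3-form in R^3 is dx ∧ dy ∧ dz, with coefficient
  ∂(coeff of dy∧dz)/∂x - ∂(coeff of dx∧dz)/∂y + ∂(coeff of dx∧dy)/∂z
  = ∂/∂x (-z) - ∂/∂y (-2*x) + ∂/∂z (-3*y).
Each of these terms simplifies to sums of mixed partials that cancel in pairs. The result is 0 (by equality of mixed partials for smooth functions — Schwarz / Clairaut).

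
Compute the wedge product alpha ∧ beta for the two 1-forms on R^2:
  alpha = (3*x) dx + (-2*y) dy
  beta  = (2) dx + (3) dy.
alpha ∧ beta = (9*x + 4*y) dx ∧ dy

Distribute the wedge, using dx_i ∧ dx_j = -dx_j ∧ dx_i and dx_i ∧ dx_i = 0. For each pair (i, j) with i < j, the coefficient of dx_i ∧ dx_j in alpha ∧ beta is (alpha_i * beta_j - alpha_j * beta_i). Collecting: alpha ∧ beta = (9*x + 4*y) dx ∧ dy.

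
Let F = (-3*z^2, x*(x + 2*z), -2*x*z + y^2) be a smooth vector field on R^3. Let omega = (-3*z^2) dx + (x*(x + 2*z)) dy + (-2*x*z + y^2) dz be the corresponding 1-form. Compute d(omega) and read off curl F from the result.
d(omega) = (-2*x + 2*y) dy ∧ dz + (-4*z) dz ∧ dx + (2*x + 2*z) dx ∧ dy; curl F = (-2*x + 2*y, -4*z, 2*x + 2*z)

d omega = sum_{i<j} (∂f_j/∂x_i - ∂f_i/∂x_j) dx_i ∧ dx_j. Under the identification (dy ∧ dz, dz ∧ dx, dx ∧ dy) ↔ (e_x, e_y, e_z), the coefficients are exactly the components of curl F. Compute:
  ∂R/∂y - ∂Q/∂z = (2*y) - (2*x) = -2*x + 2*y
  ∂P/∂z - ∂R/∂x = (-6*z) - (-2*z) = -4*z
  ∂Q/∂x - ∂P/∂y = (2*x + 2*z) - (0) = 2*x + 2*z.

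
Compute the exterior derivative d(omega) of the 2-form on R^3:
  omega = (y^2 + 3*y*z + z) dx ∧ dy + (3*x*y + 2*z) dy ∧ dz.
d(omega) = (6*y + 1) dx ∧ dy ∧ dz

For a 2-form omega = sum_{i<j} g_{ij} dx_i ∧ dx_j, the exterior derivative is
  d(omega) = sum_{i<j} d(g_{ij}) ∧ dx_i ∧ dx_j = sum_{i<j, k} (∂g_{ij}/∂x_k) dx_k ∧ dx_i ∧ dx_j.
Expand each term, using dx_k ∧ dx_i ∧ dx_j = sgn(permutation) dx_{(a)} ∧ dx_{(b)} ∧ dx_{(c)} with (a < b < c) sorted:
  d(y^2 + 3*y*z + z) includes (∂/∂z)(y^2 + 3*y*z + z) dz = (3*y + 1) dz, which multiplied by dx ∧ dy gives (3*y + 1) dx ∧ dy ∧ dz
  d(3*x*y + 2*z) includes (∂/∂x)(3*x*y + 2*z) dx = (3*y) dx, which multiplied by dy ∧ dz gives (3*y) dx ∧ dy ∧ dz
Collecting like 3-forms: d(omega) = (6*y + 1) dx ∧ dy ∧ dz.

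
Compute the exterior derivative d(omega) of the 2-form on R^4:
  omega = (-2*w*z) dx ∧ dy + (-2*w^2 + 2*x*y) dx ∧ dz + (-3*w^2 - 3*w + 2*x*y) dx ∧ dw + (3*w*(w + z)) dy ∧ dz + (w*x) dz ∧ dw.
d(omega) = (-2*w - 2*x) dx ∧ dy ∧ dz + (-2*x - 2*z) dx ∧ dy ∧ dw + (-3*w) dx ∧ dz ∧ dw + (6*w + 3*z) dy ∧ dz ∧ dw

For a 2-form omega = sum_{i<j} g_{ij} dx_i ∧ dx_j, the exterior derivative is
  d(omega) = sum_{i<j} d(g_{ij}) ∧ dx_i ∧ dx_j = sum_{i<j, k} (∂g_{ij}/∂x_k) dx_k ∧ dx_i ∧ dx_j.
Expand each term, using dx_k ∧ dx_i ∧ dx_j = sgn(permutation) dx_{(a)} ∧ dx_{(b)} ∧ dx_{(c)} with (a < b < c) sorted:
  d(-2*w*z) includes (∂/∂z)(-2*w*z) dz = (-2*w) dz, which multiplied by dx ∧ dy gives (-2*w) dx ∧ dy ∧ dz
  d(-2*w*z) includes (∂/∂w)(-2*w*z) dw = (-2*z) dw, which multiplied by dx ∧ dy gives (-2*z) dx ∧ dy ∧ dw
  d(-2*w^2 + 2*x*y) includes (∂/∂y)(-2*w^2 + 2*x*y) dy = (2*x) dy, which multiplied by dx ∧ dz gives (-2*x) dx ∧ dy ∧ dz
  d(-2*w^2 + 2*x*y) includes (∂/∂w)(-2*w^2 + 2*x*y) dw = (-4*w) dw, which multiplied by dx ∧ dz gives (-4*w) dx ∧ dz ∧ dw
  d(-3*w^2 - 3*w + 2*x*y) includes (∂/∂y)(-3*w^2 - 3*w + 2*x*y) dy = (2*x) dy, which multiplied by dx ∧ dw gives (-2*x) dx ∧ dy ∧ dw
  d(3*w*(w + z)) includes (∂/∂w)(3*w*(w + z)) dw = (6*w + 3*z) dw, which multiplied by dy ∧ dz gives (6*w + 3*z) dy ∧ dz ∧ dw
  d(w*x) includes (∂/∂x)(w*x) dx = (w) dx, which multiplied by dz ∧ dw gives (w) dx ∧ dz ∧ dw
Collecting like 3-forms: d(omega) = (-2*w - 2*x) dx ∧ dy ∧ dz + (-2*x - 2*z) dx ∧ dy ∧ dw + (-3*w) dx ∧ dz ∧ dw + (6*w + 3*z) dy ∧ dz ∧ dw.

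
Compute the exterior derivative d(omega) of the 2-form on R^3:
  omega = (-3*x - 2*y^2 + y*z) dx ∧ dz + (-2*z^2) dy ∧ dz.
d(omega) = (4*y - z) dx ∧ dy ∧ dz

For a 2-form omega = sum_{i<j} g_{ij} dx_i ∧ dx_j, the exterior derivative is
  d(omega) = sum_{i<j} d(g_{ij}) ∧ dx_i ∧ dx_j = sum_{i<j, k} (∂g_{ij}/∂x_k) dx_k ∧ dx_i ∧ dx_j.
Expand each term, using dx_k ∧ dx_i ∧ dx_j = sgn(permutation) dx_{(a)} ∧ dx_{(b)} ∧ dx_{(c)} with (a < b < c) sorted:
  d(-3*x - 2*y^2 + y*z) includes (∂/∂y)(-3*x - 2*y^2 + y*z) dy = (-4*y + z) dy, which multiplied by dx ∧ dz gives (4*y - z) dx ∧ dy ∧ dz
Collecting like 3-forms: d(omega) = (4*y - z) dx ∧ dy ∧ dz.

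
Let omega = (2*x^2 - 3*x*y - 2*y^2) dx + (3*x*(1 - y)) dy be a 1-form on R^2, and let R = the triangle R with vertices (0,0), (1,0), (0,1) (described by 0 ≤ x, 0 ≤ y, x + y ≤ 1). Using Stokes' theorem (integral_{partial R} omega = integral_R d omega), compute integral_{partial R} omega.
integral_(partial R) omega = 13/6

Stokes: integral_partial_R omega = integral_R d omega with d omega = (∂Q/∂x - ∂P/∂y) dx ∧ dy.
  ∂Q/∂x = 3 - 3*y
  ∂P/∂y = -3*x - 4*y
  integrand = ∂Q/∂x - ∂P/∂y = 3*x + y + 3.
Integrating over R: integral_0^1 integral_0^{1-x} (3*x + y + 3) dy dx = 13/6.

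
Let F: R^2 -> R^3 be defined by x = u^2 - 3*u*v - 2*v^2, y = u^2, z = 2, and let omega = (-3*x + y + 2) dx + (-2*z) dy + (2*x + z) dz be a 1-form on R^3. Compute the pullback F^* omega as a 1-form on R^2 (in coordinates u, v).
F^* omega = (-4*u^3 + 24*u^2*v - 15*u*v^2 - 4*u - 18*v^3 - 6*v) du + (6*u^3 - 19*u^2*v - 54*u*v^2 - 6*u - 24*v^3 - 8*v) dv

Using F^*(f dg) = (f ∘ F) d(g ∘ F), substitute each coordinate x_i by F_i(u, v) in f_i, and replace dx_i by d F_i = (∂F_i/∂u) du + (∂F_i/∂v) dv.
  For the x component: f_1(F) = -2*u^2 + 9*u*v + 6*v^2 + 2; d F_1 = (2*u - 3*v) du + (-3*u - 4*v) dv
  For the y component: f_2(F) = -4; d F_2 = (2*u) du + (0) dv
  For the z component: f_3(F) = 2*u^2 - 6*u*v - 4*v^2 + 2; d F_3 = (0) du + (0) dv
Combining and collecting du, dv coefficients:
  coeff of du: -4*u^3 + 24*u^2*v - 15*u*v^2 - 4*u - 18*v^3 - 6*v
  coeff of dv: 6*u^3 - 19*u^2*v - 54*u*v^2 - 6*u - 24*v^3 - 8*v
F^* omega = (-4*u^3 + 24*u^2*v - 15*u*v^2 - 4*u - 18*v^3 - 6*v) du + (6*u^3 - 19*u^2*v - 54*u*v^2 - 6*u - 24*v^3 - 8*v) dv.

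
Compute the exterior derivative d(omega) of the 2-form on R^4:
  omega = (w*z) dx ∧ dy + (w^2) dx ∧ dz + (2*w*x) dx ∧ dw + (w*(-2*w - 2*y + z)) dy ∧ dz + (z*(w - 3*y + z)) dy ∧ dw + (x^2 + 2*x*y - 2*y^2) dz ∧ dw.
d(omega) = (w) dx ∧ dy ∧ dz + (z) dx ∧ dy ∧ dw + (2*w + 2*x + 2*y) dx ∧ dz ∧ dw + (-5*w + 2*x - 3*y - z) dy ∧ dz ∧ dw

For a 2-form omega = sum_{i<j} g_{ij} dx_i ∧ dx_j, the exterior derivative is
  d(omega) = sum_{i<j} d(g_{ij}) ∧ dx_i ∧ dx_j = sum_{i<j, k} (∂g_{ij}/∂x_k) dx_k ∧ dx_i ∧ dx_j.
Expand each term, using dx_k ∧ dx_i ∧ dx_j = sgn(permutation) dx_{(a)} ∧ dx_{(b)} ∧ dx_{(c)} with (a < b < c) sorted:
  d(w*z) includes (∂/∂z)(w*z) dz = (w) dz, which multiplied by dx ∧ dy gives (w) dx ∧ dy ∧ dz
  d(w*z) includes (∂/∂w)(w*z) dw = (z) dw, which multiplied by dx ∧ dy gives (z) dx ∧ dy ∧ dw
  d(w^2) includes (∂/∂w)(w^2) dw = (2*w) dw, which multiplied by dx ∧ dz gives (2*w) dx ∧ dz ∧ dw
  d(w*(-2*w - 2*y + z)) includes (∂/∂w)(w*(-2*w - 2*y + z)) dw = (-4*w - 2*y + z) dw, which multiplied by dy ∧ dz gives (-4*w - 2*y + z) dy ∧ dz ∧ dw
  d(z*(w - 3*y + z)) includes (∂/∂z)(z*(w - 3*y + z)) dz = (w - 3*y + 2*z) dz, which multiplied by dy ∧ dw gives (-w + 3*y - 2*z) dy ∧ dz ∧ dw
  d(x^2 + 2*x*y - 2*y^2) includes (∂/∂x)(x^2 + 2*x*y - 2*y^2) dx = (2*x + 2*y) dx, which multiplied by dz ∧ dw gives (2*x + 2*y) dx ∧ dz ∧ dw
  d(x^2 + 2*x*y - 2*y^2) includes (∂/∂y)(x^2 + 2*x*y - 2*y^2) dy = (2*x - 4*y) dy, which multiplied by dz ∧ dw gives (2*x - 4*y) dy ∧ dz ∧ dw
Collecting like 3-forms: d(omega) = (w) dx ∧ dy ∧ dz + (z) dx ∧ dy ∧ dw + (2*w + 2*x + 2*y) dx ∧ dz ∧ dw + (-5*w + 2*x - 3*y - z) dy ∧ dz ∧ dw.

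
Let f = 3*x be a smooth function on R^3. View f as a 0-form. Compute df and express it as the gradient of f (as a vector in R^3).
df = (3) dx + (0) dy + (0) dz; grad f = (3, 0, 0)

For a 0-form f, d f = (∂f/∂x) dx + (∂f/∂y) dy + (∂f/∂z) dz. The components of the vector representation are exactly the entries of grad f in Cartesian coordinates:
  ∂f/∂x = 3
  ∂f/∂y = 0
  ∂f/∂z = 0.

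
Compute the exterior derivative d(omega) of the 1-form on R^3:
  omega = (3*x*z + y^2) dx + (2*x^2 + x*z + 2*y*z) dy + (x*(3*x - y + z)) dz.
d(omega) = (4*x - 2*y + z) dx ∧ dy + (3*x - y + z) dx ∧ dz + (-2*x - 2*y) dy ∧ dz

For a 1-form omega = sum_i f_i dx_i, the exterior derivative is
  d(omega) = sum_{i < j} (∂f_j/∂x_i - ∂f_i/∂x_j) dx_i ∧ dx_j.
  coefficient of dx ∧ dy: ∂f_2/∂x - ∂f_1/∂y = ∂(2*x^2 + x*z + 2*y*z)/∂x - ∂(3*x*z + y^2)/∂y = 4*x - 2*y + z
  coefficient of dx ∧ dz: ∂f_3/∂x - ∂f_1/∂z = ∂(x*(3*x - y + z))/∂x - ∂(3*x*z + y^2)/∂z = 3*x - y + z
  coefficient of dy ∧ dz: ∂f_3/∂y - ∂f_2/∂z = ∂(x*(3*x - y + z))/∂y - ∂(2*x^2 + x*z + 2*y*z)/∂z = -2*x - 2*y
Assembling: d(omega) = (4*x - 2*y + z) dx ∧ dy + (3*x - y + z) dx ∧ dz + (-2*x - 2*y) dy ∧ dz.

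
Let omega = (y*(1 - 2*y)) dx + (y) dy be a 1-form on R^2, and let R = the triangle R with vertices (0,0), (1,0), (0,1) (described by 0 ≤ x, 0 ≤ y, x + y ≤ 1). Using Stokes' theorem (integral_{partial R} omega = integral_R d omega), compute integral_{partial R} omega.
integral_(partial R) omega = 1/6

Stokes: integral_partial_R omega = integral_R d omega with d omega = (∂Q/∂x - ∂P/∂y) dx ∧ dy.
  ∂Q/∂x = 0
  ∂P/∂y = 1 - 4*y
  integrand = ∂Q/∂x - ∂P/∂y = 4*y - 1.
Integrating over R: integral_0^1 integral_0^{1-x} (4*y - 1) dy dx = 1/6.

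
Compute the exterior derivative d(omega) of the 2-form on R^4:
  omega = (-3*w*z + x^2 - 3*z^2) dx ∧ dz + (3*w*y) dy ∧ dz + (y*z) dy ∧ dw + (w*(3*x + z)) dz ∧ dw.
d(omega) = (3*w - 3*z) dx ∧ dz ∧ dw + (2*y) dy ∧ dz ∧ dw

For a 2-form omega = sum_{i<j} g_{ij} dx_i ∧ dx_j, the exterior derivative is
  d(omega) = sum_{i<j} d(g_{ij}) ∧ dx_i ∧ dx_j = sum_{i<j, k} (∂g_{ij}/∂x_k) dx_k ∧ dx_i ∧ dx_j.
Expand each term, using dx_k ∧ dx_i ∧ dx_j = sgn(permutation) dx_{(a)} ∧ dx_{(b)} ∧ dx_{(c)} with (a < b < c) sorted:
  d(-3*w*z + x^2 - 3*z^2) includes (∂/∂w)(-3*w*z + x^2 - 3*z^2) dw = (-3*z) dw, which multiplied by dx ∧ dz gives (-3*z) dx ∧ dz ∧ dw
  d(3*w*y) includes (∂/∂w)(3*w*y) dw = (3*y) dw, which multiplied by dy ∧ dz gives (3*y) dy ∧ dz ∧ dw
  d(y*z) includes (∂/∂z)(y*z) dz = (y) dz, which multiplied by dy ∧ dw gives (-y) dy ∧ dz ∧ dw
  d(w*(3*x + z)) includes (∂/∂x)(w*(3*x + z)) dx = (3*w) dx, which multiplied by dz ∧ dw gives (3*w) dx ∧ dz ∧ dw
Collecting like 3-forms: d(omega) = (3*w - 3*z) dx ∧ dz ∧ dw + (2*y) dy ∧ dz ∧ dw.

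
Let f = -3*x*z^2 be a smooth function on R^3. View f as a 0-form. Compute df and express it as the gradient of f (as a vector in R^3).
df = (-3*z^2) dx + (0) dy + (-6*x*z) dz; grad f = (-3*z^2, 0, -6*x*z)

For a 0-form f, d f = (∂f/∂x) dx + (∂f/∂y) dy + (∂f/∂z) dz. The components of the vector representation are exactly the entries of grad f in Cartesian coordinates:
  ∂f/∂x = -3*z^2
  ∂f/∂y = 0
  ∂f/∂z = -6*x*z.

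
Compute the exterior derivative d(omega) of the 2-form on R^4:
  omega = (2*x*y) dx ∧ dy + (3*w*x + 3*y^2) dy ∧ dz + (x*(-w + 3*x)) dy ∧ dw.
d(omega) = (3*w) dx ∧ dy ∧ dz + (3*x) dy ∧ dz ∧ dw + (-w + 6*x) dx ∧ dy ∧ dw

For a 2-form omega = sum_{i<j} g_{ij} dx_i ∧ dx_j, the exterior derivative is
  d(omega) = sum_{i<j} d(g_{ij}) ∧ dx_i ∧ dx_j = sum_{i<j, k} (∂g_{ij}/∂x_k) dx_k ∧ dx_i ∧ dx_j.
Expand each term, using dx_k ∧ dx_i ∧ dx_j = sgn(permutation) dx_{(a)} ∧ dx_{(b)} ∧ dx_{(c)} with (a < b < c) sorted:
  d(3*w*x + 3*y^2) includes (∂/∂x)(3*w*x + 3*y^2) dx = (3*w) dx, which multiplied by dy ∧ dz gives (3*w) dx ∧ dy ∧ dz
  d(3*w*x + 3*y^2) includes (∂/∂w)(3*w*x + 3*y^2) dw = (3*x) dw, which multiplied by dy ∧ dz gives (3*x) dy ∧ dz ∧ dw
  d(x*(-w + 3*x)) includes (∂/∂x)(x*(-w + 3*x)) dx = (-w + 6*x) dx, which multiplied by dy ∧ dw gives (-w + 6*x) dx ∧ dy ∧ dw
Collecting like 3-forms: d(omega) = (3*w) dx ∧ dy ∧ dz + (3*x) dy ∧ dz ∧ dw + (-w + 6*x) dx ∧ dy ∧ dw.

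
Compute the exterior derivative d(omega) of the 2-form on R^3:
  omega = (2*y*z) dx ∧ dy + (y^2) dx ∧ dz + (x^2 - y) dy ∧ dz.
d(omega) = (2*x) dx ∧ dy ∧ dz

For a 2-form omega = sum_{i<j} g_{ij} dx_i ∧ dx_j, the exterior derivative is
  d(omega) = sum_{i<j} d(g_{ij}) ∧ dx_i ∧ dx_j = sum_{i<j, k} (∂g_{ij}/∂x_k) dx_k ∧ dx_i ∧ dx_j.
Expand each term, using dx_k ∧ dx_i ∧ dx_j = sgn(permutation) dx_{(a)} ∧ dx_{(b)} ∧ dx_{(c)} with (a < b < c) sorted:
  d(2*y*z) includes (∂/∂z)(2*y*z) dz = (2*y) dz, which multiplied by dx ∧ dy gives (2*y) dx ∧ dy ∧ dz
  d(y^2) includes (∂/∂y)(y^2) dy = (2*y) dy, which multiplied by dx ∧ dz gives (-2*y) dx ∧ dy ∧ dz
  d(x^2 - y) includes (∂/∂x)(x^2 - y) dx = (2*x) dx, which multiplied by dy ∧ dz gives (2*x) dx ∧ dy ∧ dz
Collecting like 3-forms: d(omega) = (2*x) dx ∧ dy ∧ dz.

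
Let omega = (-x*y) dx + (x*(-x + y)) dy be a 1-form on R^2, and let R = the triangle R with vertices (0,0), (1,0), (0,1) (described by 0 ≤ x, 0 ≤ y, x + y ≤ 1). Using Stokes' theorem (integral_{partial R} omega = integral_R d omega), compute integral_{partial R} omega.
integral_(partial R) omega = 0

Stokes: integral_partial_R omega = integral_R d omega with d omega = (∂Q/∂x - ∂P/∂y) dx ∧ dy.
  ∂Q/∂x = -2*x + y
  ∂P/∂y = -x
  integrand = ∂Q/∂x - ∂P/∂y = -x + y.
Integrating over R: integral_0^1 integral_0^{1-x} (-x + y) dy dx = 0.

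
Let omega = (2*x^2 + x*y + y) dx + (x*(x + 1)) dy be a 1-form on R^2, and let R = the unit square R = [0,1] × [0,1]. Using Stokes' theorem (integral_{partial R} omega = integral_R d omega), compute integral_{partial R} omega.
integral_(partial R) omega = 1/2

Stokes: integral_partial_R omega = integral_R d omega with d omega = (∂Q/∂x - ∂P/∂y) dx ∧ dy.
  ∂Q/∂x = 2*x + 1
  ∂P/∂y = x + 1
  integrand = ∂Q/∂x - ∂P/∂y = x.
Integrating over R: integral_0^1 integral_0^1 (x) dx dy = 1/2.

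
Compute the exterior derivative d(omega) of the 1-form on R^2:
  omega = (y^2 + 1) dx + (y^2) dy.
d(omega) = (-2*y) dx ∧ dy

For a 1-form omega = sum_i f_i dx_i, the exterior derivative is
  d(omega) = sum_{i < j} (∂f_j/∂x_i - ∂f_i/∂x_j) dx_i ∧ dx_j.
  coefficient of dx ∧ dy: ∂f_2/∂x - ∂f_1/∂y = ∂(y^2)/∂x - ∂(y^2 + 1)/∂y = -2*y
Assembling: d(omega) = (-2*y) dx ∧ dy.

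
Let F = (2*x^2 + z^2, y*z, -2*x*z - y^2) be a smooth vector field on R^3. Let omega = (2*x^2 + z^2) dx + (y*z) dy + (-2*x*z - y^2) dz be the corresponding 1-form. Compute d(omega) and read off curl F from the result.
d(omega) = (-3*y) dy ∧ dz + (4*z) dz ∧ dx + (0) dx ∧ dy; curl F = (-3*y, 4*z, 0)

d omega = sum_{i<j} (∂f_j/∂x_i - ∂f_i/∂x_j) dx_i ∧ dx_j. Under the identification (dy ∧ dz, dz ∧ dx, dx ∧ dy) ↔ (e_x, e_y, e_z), the coefficients are exactly the components of curl F. Compute:
  ∂R/∂y - ∂Q/∂z = (-2*y) - (y) = -3*y
  ∂P/∂z - ∂R/∂x = (2*z) - (-2*z) = 4*z
  ∂Q/∂x - ∂P/∂y = (0) - (0) = 0.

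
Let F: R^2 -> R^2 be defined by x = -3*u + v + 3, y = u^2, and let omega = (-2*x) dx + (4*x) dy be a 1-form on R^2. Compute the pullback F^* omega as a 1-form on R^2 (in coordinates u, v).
F^* omega = (-24*u^2 + 8*u*v + 6*u + 6*v + 18) du + (6*u - 2*v - 6) dv

Using F^*(f dg) = (f ∘ F) d(g ∘ F), substitute each coordinate x_i by F_i(u, v) in f_i, and replace dx_i by d F_i = (∂F_i/∂u) du + (∂F_i/∂v) dv.
  For the x component: f_1(F) = 6*u - 2*v - 6; d F_1 = (-3) du + (1) dv
  For the y component: f_2(F) = -12*u + 4*v + 12; d F_2 = (2*u) du + (0) dv
Combining and collecting du, dv coefficients:
  coeff of du: -24*u^2 + 8*u*v + 6*u + 6*v + 18
  coeff of dv: 6*u - 2*v - 6
F^* omega = (-24*u^2 + 8*u*v + 6*u + 6*v + 18) du + (6*u - 2*v - 6) dv.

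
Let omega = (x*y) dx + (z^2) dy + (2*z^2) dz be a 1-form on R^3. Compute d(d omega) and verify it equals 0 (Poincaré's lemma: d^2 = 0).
d(d omega) = 0

Step 1: d omega = sum_{i<j} (∂f_j/∂x_i - ∂f_i/∂x_j) dx_i ∧ dx_j:
  coeff of dx ∧ dy: -x
  coeff of dx ∧ dz: 0
  coeff of dy ∧ dz: -2*z
Step 2: Apply d again to each 2-form coefficient. The only possible 3-form in R^3 is dx ∧ dy ∧ dz, with coefficient
  ∂(coeff of dy∧dz)/∂x - ∂(coeff of dx∧dz)/∂y + ∂(coeff of dx∧dy)/∂z
  = ∂/∂x (-2*z) - ∂/∂y (0) + ∂/∂z (-x).
Each of these terms simplifies to sums of mixed partials that cancel in pairs. The result is 0 (by equality of mixed partials for smooth functions — Schwarz / Clairaut).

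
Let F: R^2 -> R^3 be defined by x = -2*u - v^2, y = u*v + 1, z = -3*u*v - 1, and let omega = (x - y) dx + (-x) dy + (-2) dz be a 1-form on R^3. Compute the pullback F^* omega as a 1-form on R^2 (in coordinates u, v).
F^* omega = (4*u*v + 4*u + v^3 + 2*v^2 + 6*v + 2) du + (2*u^2 + 3*u*v^2 + 4*u*v + 6*u + 2*v^3 + 2*v) dv

Using F^*(f dg) = (f ∘ F) d(g ∘ F), substitute each coordinate x_i by F_i(u, v) in f_i, and replace dx_i by d F_i = (∂F_i/∂u) du + (∂F_i/∂v) dv.
  For the x component: f_1(F) = -u*v - 2*u - v^2 - 1; d F_1 = (-2) du + (-2*v) dv
  For the y component: f_2(F) = 2*u + v^2; d F_2 = (v) du + (u) dv
  For the z component: f_3(F) = -2; d F_3 = (-3*v) du + (-3*u) dv
Combining and collecting du, dv coefficients:
  coeff of du: 4*u*v + 4*u + v^3 + 2*v^2 + 6*v + 2
  coeff of dv: 2*u^2 + 3*u*v^2 + 4*u*v + 6*u + 2*v^3 + 2*v
F^* omega = (4*u*v + 4*u + v^3 + 2*v^2 + 6*v + 2) du + (2*u^2 + 3*u*v^2 + 4*u*v + 6*u + 2*v^3 + 2*v) dv.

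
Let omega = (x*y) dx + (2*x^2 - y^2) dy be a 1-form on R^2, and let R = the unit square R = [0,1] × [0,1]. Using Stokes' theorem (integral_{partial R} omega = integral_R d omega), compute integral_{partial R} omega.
integral_(partial R) omega = 3/2

Stokes: integral_partial_R omega = integral_R d omega with d omega = (∂Q/∂x - ∂P/∂y) dx ∧ dy.
  ∂Q/∂x = 4*x
  ∂P/∂y = x
  integrand = ∂Q/∂x - ∂P/∂y = 3*x.
Integrating over R: integral_0^1 integral_0^1 (3*x) dx dy = 3/2.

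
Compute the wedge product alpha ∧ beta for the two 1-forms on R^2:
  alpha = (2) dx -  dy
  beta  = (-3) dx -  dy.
alpha ∧ beta = (-5) dx ∧ dy

Distribute the wedge, using dx_i ∧ dx_j = -dx_j ∧ dx_i and dx_i ∧ dx_i = 0. For each pair (i, j) with i < j, the coefficient of dx_i ∧ dx_j in alpha ∧ beta is (alpha_i * beta_j - alpha_j * beta_i). Collecting: alpha ∧ beta = (-5) dx ∧ dy.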